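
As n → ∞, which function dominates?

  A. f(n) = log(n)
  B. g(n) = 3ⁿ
B

f(n) = log(n) is O(log n), while g(n) = 3ⁿ is O(3ⁿ).
Since O(3ⁿ) grows faster than O(log n), g(n) dominates.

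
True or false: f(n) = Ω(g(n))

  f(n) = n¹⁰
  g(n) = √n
True

f(n) = n¹⁰ is O(n¹⁰), and g(n) = √n is O(√n).
Since O(n¹⁰) grows at least as fast as O(√n), f(n) = Ω(g(n)) is true.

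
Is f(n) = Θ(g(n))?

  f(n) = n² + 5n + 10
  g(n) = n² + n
True

f(n) = n² + 5n + 10 and g(n) = n² + n are both O(n²).
Since they have the same asymptotic growth rate, f(n) = Θ(g(n)) is true.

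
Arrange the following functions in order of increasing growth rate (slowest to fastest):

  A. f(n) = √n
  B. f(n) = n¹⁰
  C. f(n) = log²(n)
C < A < B

Comparing growth rates:
C = log²(n) is O(log² n)
A = √n is O(√n)
B = n¹⁰ is O(n¹⁰)

Therefore, the order from slowest to fastest is: C < A < B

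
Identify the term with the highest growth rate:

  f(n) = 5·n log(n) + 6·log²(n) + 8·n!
8·n!

Looking at each term:
  - 5·n log(n) is O(n log n)
  - 6·log²(n) is O(log² n)
  - 8·n! is O(n!)

The term 8·n! (O(n!)) grows fastest and dominates all others.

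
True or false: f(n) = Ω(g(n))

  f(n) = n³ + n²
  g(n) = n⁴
False

f(n) = n³ + n² is O(n³), and g(n) = n⁴ is O(n⁴).
Since O(n³) grows slower than O(n⁴), f(n) = Ω(g(n)) is false.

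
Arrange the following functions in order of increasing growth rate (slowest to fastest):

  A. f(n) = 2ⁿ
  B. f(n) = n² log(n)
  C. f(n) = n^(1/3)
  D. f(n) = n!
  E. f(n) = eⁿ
C < B < A < E < D

Comparing growth rates:
C = n^(1/3) is O(n^(1/3))
B = n² log(n) is O(n² log n)
A = 2ⁿ is O(2ⁿ)
E = eⁿ is O(eⁿ)
D = n! is O(n!)

Therefore, the order from slowest to fastest is: C < B < A < E < D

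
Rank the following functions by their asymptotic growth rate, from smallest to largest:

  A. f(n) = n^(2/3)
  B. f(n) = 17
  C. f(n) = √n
B < C < A

Comparing growth rates:
B = 17 is O(1)
C = √n is O(√n)
A = n^(2/3) is O(n^(2/3))

Therefore, the order from slowest to fastest is: B < C < A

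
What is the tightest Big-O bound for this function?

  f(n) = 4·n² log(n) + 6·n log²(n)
O(n² log n)

The dominant term in 4·n² log(n) + 6·n log²(n) is 4·n² log(n), which is Θ(n² log n).
Lower-order terms (6·n log²(n)) are asymptotically negligible.
Constants are absorbed, so the tightest bound is O(n² log n).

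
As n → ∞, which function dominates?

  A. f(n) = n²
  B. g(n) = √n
A

f(n) = n² is O(n²), while g(n) = √n is O(√n).
Since O(n²) grows faster than O(√n), f(n) dominates.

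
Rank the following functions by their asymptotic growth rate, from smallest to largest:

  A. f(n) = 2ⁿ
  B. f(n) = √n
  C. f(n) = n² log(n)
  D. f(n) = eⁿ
B < C < A < D

Comparing growth rates:
B = √n is O(√n)
C = n² log(n) is O(n² log n)
A = 2ⁿ is O(2ⁿ)
D = eⁿ is O(eⁿ)

Therefore, the order from slowest to fastest is: B < C < A < D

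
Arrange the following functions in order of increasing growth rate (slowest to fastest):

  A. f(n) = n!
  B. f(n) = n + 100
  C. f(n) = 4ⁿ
B < C < A

Comparing growth rates:
B = n + 100 is O(n)
C = 4ⁿ is O(4ⁿ)
A = n! is O(n!)

Therefore, the order from slowest to fastest is: B < C < A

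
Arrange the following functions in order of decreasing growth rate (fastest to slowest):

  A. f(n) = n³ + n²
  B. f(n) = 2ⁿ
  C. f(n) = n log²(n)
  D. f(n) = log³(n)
B > A > C > D

Comparing growth rates:
B = 2ⁿ is O(2ⁿ)
A = n³ + n² is O(n³)
C = n log²(n) is O(n log² n)
D = log³(n) is O(log³ n)

Therefore, the order from fastest to slowest is: B > A > C > D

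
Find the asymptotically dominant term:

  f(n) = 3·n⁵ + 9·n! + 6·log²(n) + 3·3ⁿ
9·n!

Looking at each term:
  - 3·n⁵ is O(n⁵)
  - 9·n! is O(n!)
  - 6·log²(n) is O(log² n)
  - 3·3ⁿ is O(3ⁿ)

The term 9·n! (O(n!)) grows fastest and dominates all others.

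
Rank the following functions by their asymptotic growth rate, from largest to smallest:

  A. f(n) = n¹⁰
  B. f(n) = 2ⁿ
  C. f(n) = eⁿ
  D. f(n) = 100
C > B > A > D

Comparing growth rates:
C = eⁿ is O(eⁿ)
B = 2ⁿ is O(2ⁿ)
A = n¹⁰ is O(n¹⁰)
D = 100 is O(1)

Therefore, the order from fastest to slowest is: C > B > A > D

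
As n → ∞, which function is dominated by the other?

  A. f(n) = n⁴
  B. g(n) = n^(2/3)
B

f(n) = n⁴ is O(n⁴), while g(n) = n^(2/3) is O(n^(2/3)).
Since O(n^(2/3)) grows slower than O(n⁴), g(n) is dominated.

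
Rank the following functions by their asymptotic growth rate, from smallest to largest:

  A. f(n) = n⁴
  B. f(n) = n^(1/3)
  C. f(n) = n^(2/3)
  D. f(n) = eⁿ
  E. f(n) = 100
E < B < C < A < D

Comparing growth rates:
E = 100 is O(1)
B = n^(1/3) is O(n^(1/3))
C = n^(2/3) is O(n^(2/3))
A = n⁴ is O(n⁴)
D = eⁿ is O(eⁿ)

Therefore, the order from slowest to fastest is: E < B < C < A < D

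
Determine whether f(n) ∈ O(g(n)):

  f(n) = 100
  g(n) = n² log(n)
True

f(n) = 100 is O(1), and g(n) = n² log(n) is O(n² log n).
Since O(1) ⊆ O(n² log n) (f grows no faster than g), f(n) = O(g(n)) is true.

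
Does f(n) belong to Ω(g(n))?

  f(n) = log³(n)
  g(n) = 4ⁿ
False

f(n) = log³(n) is O(log³ n), and g(n) = 4ⁿ is O(4ⁿ).
Since O(log³ n) grows slower than O(4ⁿ), f(n) = Ω(g(n)) is false.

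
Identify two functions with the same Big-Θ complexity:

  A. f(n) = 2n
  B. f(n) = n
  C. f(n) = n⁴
A and B

Examining each function:
  A. 2n is O(n)
  B. n is O(n)
  C. n⁴ is O(n⁴)

Functions A and B both have the same complexity class.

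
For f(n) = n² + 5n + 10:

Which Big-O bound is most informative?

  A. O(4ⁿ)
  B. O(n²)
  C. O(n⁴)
B

f(n) = n² + 5n + 10 is O(n²).
All listed options are valid Big-O bounds (upper bounds),
but O(n²) is the tightest (smallest valid bound).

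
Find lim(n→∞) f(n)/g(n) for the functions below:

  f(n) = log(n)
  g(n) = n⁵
0

Since log(n) (O(log n)) grows slower than n⁵ (O(n⁵)),
the ratio f(n)/g(n) → 0 as n → ∞.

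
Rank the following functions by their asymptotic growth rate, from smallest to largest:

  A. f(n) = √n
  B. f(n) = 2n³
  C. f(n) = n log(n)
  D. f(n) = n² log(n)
A < C < D < B

Comparing growth rates:
A = √n is O(√n)
C = n log(n) is O(n log n)
D = n² log(n) is O(n² log n)
B = 2n³ is O(n³)

Therefore, the order from slowest to fastest is: A < C < D < B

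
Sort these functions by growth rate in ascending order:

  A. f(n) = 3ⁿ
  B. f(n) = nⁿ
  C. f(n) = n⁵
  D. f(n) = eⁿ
C < D < A < B

Comparing growth rates:
C = n⁵ is O(n⁵)
D = eⁿ is O(eⁿ)
A = 3ⁿ is O(3ⁿ)
B = nⁿ is O(nⁿ)

Therefore, the order from slowest to fastest is: C < D < A < B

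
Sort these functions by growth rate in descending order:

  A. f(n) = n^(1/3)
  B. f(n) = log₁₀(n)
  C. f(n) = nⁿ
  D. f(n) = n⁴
C > D > A > B

Comparing growth rates:
C = nⁿ is O(nⁿ)
D = n⁴ is O(n⁴)
A = n^(1/3) is O(n^(1/3))
B = log₁₀(n) is O(log n)

Therefore, the order from fastest to slowest is: C > D > A > B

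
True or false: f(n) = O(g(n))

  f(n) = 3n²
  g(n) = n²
True

f(n) = 3n² and g(n) = n² are both O(n²).
Big-O permits equal growth rates (f ≤ c·g for some c), so f(n) = O(g(n)) is true.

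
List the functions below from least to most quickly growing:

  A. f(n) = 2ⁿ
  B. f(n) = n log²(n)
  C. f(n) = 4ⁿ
B < A < C

Comparing growth rates:
B = n log²(n) is O(n log² n)
A = 2ⁿ is O(2ⁿ)
C = 4ⁿ is O(4ⁿ)

Therefore, the order from slowest to fastest is: B < A < C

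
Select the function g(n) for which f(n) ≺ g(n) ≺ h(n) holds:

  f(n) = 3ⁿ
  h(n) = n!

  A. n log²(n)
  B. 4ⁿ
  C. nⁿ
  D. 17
B

We need g(n) with 3ⁿ = o(g(n)) and g(n) = o(n!), i.e. O(3ⁿ) ≺ g ≺ O(n!).
Check each option:
  A. n log²(n) — O(n log² n) does not grow strictly faster than f(n)
  B. 4ⁿ — O(4ⁿ) is strictly between O(3ⁿ) and O(n!) ✓
  C. nⁿ — O(nⁿ) does not grow strictly slower than h(n)
  D. 17 — O(1) does not grow strictly faster than f(n)

Only option B (4ⁿ) lies strictly between.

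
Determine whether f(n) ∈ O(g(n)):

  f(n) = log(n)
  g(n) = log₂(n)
True

f(n) = log(n) and g(n) = log₂(n) are both O(log n).
Big-O permits equal growth rates (f ≤ c·g for some c), so f(n) = O(g(n)) is true.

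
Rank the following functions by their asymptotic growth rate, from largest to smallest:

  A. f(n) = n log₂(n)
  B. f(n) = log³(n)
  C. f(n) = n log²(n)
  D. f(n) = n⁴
D > C > A > B

Comparing growth rates:
D = n⁴ is O(n⁴)
C = n log²(n) is O(n log² n)
A = n log₂(n) is O(n log n)
B = log³(n) is O(log³ n)

Therefore, the order from fastest to slowest is: D > C > A > B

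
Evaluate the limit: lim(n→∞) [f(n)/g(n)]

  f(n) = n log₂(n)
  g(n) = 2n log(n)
1/(2*log(2))

Since n log₂(n) and 2n log(n) have the same growth rate (O(n log n)),
the ratio converges to a constant: 1/(2*log(2)).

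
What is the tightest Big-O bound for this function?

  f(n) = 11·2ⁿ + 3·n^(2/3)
O(2ⁿ)

The dominant term in 11·2ⁿ + 3·n^(2/3) is 11·2ⁿ, which is Θ(2ⁿ).
Lower-order terms (3·n^(2/3)) are asymptotically negligible.
Constants are absorbed, so the tightest bound is O(2ⁿ).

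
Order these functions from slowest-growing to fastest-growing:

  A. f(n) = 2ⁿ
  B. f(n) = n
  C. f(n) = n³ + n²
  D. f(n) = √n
D < B < C < A

Comparing growth rates:
D = √n is O(√n)
B = n is O(n)
C = n³ + n² is O(n³)
A = 2ⁿ is O(2ⁿ)

Therefore, the order from slowest to fastest is: D < B < C < A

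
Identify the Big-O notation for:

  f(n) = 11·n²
O(n²)

The dominant term in 11·n² is 11·n², which is Θ(n²).
Constants are absorbed, so the tightest bound is O(n²).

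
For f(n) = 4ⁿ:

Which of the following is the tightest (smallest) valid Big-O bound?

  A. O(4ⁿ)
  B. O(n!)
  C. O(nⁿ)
A

f(n) = 4ⁿ is O(4ⁿ).
All listed options are valid Big-O bounds (upper bounds),
but O(4ⁿ) is the tightest (smallest valid bound).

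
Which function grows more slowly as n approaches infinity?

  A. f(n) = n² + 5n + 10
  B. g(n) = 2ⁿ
A

f(n) = n² + 5n + 10 is O(n²), while g(n) = 2ⁿ is O(2ⁿ).
Since O(n²) grows slower than O(2ⁿ), f(n) is dominated.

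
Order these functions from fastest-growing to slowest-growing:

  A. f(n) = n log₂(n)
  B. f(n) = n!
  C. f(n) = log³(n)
B > A > C

Comparing growth rates:
B = n! is O(n!)
A = n log₂(n) is O(n log n)
C = log³(n) is O(log³ n)

Therefore, the order from fastest to slowest is: B > A > C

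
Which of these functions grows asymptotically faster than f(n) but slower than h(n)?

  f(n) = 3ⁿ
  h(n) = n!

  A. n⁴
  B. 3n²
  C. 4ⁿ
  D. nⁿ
C

We need g(n) with 3ⁿ = o(g(n)) and g(n) = o(n!), i.e. O(3ⁿ) ≺ g ≺ O(n!).
Check each option:
  A. n⁴ — O(n⁴) does not grow strictly faster than f(n)
  B. 3n² — O(n²) does not grow strictly faster than f(n)
  C. 4ⁿ — O(4ⁿ) is strictly between O(3ⁿ) and O(n!) ✓
  D. nⁿ — O(nⁿ) does not grow strictly slower than h(n)

Only option C (4ⁿ) lies strictly between.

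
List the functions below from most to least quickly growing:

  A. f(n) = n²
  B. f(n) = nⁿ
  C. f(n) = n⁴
B > C > A

Comparing growth rates:
B = nⁿ is O(nⁿ)
C = n⁴ is O(n⁴)
A = n² is O(n²)

Therefore, the order from fastest to slowest is: B > C > A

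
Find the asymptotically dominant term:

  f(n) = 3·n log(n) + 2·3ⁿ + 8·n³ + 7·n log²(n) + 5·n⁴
2·3ⁿ

Looking at each term:
  - 3·n log(n) is O(n log n)
  - 2·3ⁿ is O(3ⁿ)
  - 8·n³ is O(n³)
  - 7·n log²(n) is O(n log² n)
  - 5·n⁴ is O(n⁴)

The term 2·3ⁿ (O(3ⁿ)) grows fastest and dominates all others.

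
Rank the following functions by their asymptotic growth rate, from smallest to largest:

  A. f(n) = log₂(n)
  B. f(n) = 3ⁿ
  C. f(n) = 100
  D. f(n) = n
C < A < D < B

Comparing growth rates:
C = 100 is O(1)
A = log₂(n) is O(log n)
D = n is O(n)
B = 3ⁿ is O(3ⁿ)

Therefore, the order from slowest to fastest is: C < A < D < B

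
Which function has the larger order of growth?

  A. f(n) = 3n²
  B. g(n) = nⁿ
B

f(n) = 3n² is O(n²), while g(n) = nⁿ is O(nⁿ).
Since O(nⁿ) grows faster than O(n²), g(n) dominates.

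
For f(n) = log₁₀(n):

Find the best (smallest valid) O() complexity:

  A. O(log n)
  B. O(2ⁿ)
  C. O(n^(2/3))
A

f(n) = log₁₀(n) is O(log n).
All listed options are valid Big-O bounds (upper bounds),
but O(log n) is the tightest (smallest valid bound).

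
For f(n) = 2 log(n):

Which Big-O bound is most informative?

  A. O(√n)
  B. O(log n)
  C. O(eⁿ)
B

f(n) = 2 log(n) is O(log n).
All listed options are valid Big-O bounds (upper bounds),
but O(log n) is the tightest (smallest valid bound).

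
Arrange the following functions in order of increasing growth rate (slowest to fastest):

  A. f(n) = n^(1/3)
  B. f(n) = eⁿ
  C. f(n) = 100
C < A < B

Comparing growth rates:
C = 100 is O(1)
A = n^(1/3) is O(n^(1/3))
B = eⁿ is O(eⁿ)

Therefore, the order from slowest to fastest is: C < A < B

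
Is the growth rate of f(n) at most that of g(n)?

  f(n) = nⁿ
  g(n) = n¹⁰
False

f(n) = nⁿ is O(nⁿ), and g(n) = n¹⁰ is O(n¹⁰).
Since O(nⁿ) grows faster than O(n¹⁰), f(n) = O(g(n)) is false.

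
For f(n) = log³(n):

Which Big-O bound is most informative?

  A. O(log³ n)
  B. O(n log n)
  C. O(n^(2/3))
A

f(n) = log³(n) is O(log³ n).
All listed options are valid Big-O bounds (upper bounds),
but O(log³ n) is the tightest (smallest valid bound).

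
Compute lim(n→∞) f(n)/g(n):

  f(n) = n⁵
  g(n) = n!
0

Since n⁵ (O(n⁵)) grows slower than n! (O(n!)),
the ratio f(n)/g(n) → 0 as n → ∞.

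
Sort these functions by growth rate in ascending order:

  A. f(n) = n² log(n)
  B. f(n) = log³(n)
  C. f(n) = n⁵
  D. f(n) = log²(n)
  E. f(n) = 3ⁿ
D < B < A < C < E

Comparing growth rates:
D = log²(n) is O(log² n)
B = log³(n) is O(log³ n)
A = n² log(n) is O(n² log n)
C = n⁵ is O(n⁵)
E = 3ⁿ is O(3ⁿ)

Therefore, the order from slowest to fastest is: D < B < A < C < E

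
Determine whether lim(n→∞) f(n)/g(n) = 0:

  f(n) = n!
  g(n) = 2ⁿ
False

f(n) = n! is O(n!), and g(n) = 2ⁿ is O(2ⁿ).
Since O(n!) grows faster than or equal to O(2ⁿ), f(n) = o(g(n)) is false.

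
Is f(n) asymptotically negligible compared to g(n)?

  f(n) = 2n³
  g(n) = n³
False

f(n) = 2n³ is O(n³), and g(n) = n³ is O(n³).
Since they have the same growth rate, f(n) = o(g(n)) is false.
(f = o(g) requires f to grow strictly slower, not equal.)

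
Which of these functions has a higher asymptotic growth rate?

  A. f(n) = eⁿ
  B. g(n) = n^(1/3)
A

f(n) = eⁿ is O(eⁿ), while g(n) = n^(1/3) is O(n^(1/3)).
Since O(eⁿ) grows faster than O(n^(1/3)), f(n) dominates.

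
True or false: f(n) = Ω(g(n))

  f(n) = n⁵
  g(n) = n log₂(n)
True

f(n) = n⁵ is O(n⁵), and g(n) = n log₂(n) is O(n log n).
Since O(n⁵) grows at least as fast as O(n log n), f(n) = Ω(g(n)) is true.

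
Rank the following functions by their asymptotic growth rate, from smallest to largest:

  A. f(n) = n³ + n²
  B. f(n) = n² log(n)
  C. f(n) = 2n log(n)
C < B < A

Comparing growth rates:
C = 2n log(n) is O(n log n)
B = n² log(n) is O(n² log n)
A = n³ + n² is O(n³)

Therefore, the order from slowest to fastest is: C < B < A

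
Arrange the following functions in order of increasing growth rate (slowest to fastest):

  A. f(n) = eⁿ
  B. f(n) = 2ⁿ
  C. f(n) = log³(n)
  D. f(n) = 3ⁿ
C < B < A < D

Comparing growth rates:
C = log³(n) is O(log³ n)
B = 2ⁿ is O(2ⁿ)
A = eⁿ is O(eⁿ)
D = 3ⁿ is O(3ⁿ)

Therefore, the order from slowest to fastest is: C < B < A < D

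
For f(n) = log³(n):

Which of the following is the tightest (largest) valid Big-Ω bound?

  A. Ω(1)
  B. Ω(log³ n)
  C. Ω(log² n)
B

f(n) = log³(n) is Ω(log³ n).
All listed options are valid Big-Ω bounds (lower bounds),
but Ω(log³ n) is the tightest (largest valid bound).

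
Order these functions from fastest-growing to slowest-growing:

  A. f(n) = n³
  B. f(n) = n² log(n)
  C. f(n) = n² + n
A > B > C

Comparing growth rates:
A = n³ is O(n³)
B = n² log(n) is O(n² log n)
C = n² + n is O(n²)

Therefore, the order from fastest to slowest is: A > B > C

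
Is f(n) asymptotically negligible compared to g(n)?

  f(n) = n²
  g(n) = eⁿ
True

f(n) = n² is O(n²), and g(n) = eⁿ is O(eⁿ).
Since O(n²) grows strictly slower than O(eⁿ), f(n) = o(g(n)) is true.
This means lim(n→∞) f(n)/g(n) = 0.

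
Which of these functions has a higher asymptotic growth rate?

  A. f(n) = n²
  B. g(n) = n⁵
B

f(n) = n² is O(n²), while g(n) = n⁵ is O(n⁵).
Since O(n⁵) grows faster than O(n²), g(n) dominates.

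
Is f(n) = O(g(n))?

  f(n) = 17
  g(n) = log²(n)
True

f(n) = 17 is O(1), and g(n) = log²(n) is O(log² n).
Since O(1) ⊆ O(log² n) (f grows no faster than g), f(n) = O(g(n)) is true.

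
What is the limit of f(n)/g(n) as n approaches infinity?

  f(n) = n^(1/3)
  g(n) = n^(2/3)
0

Since n^(1/3) (O(n^(1/3))) grows slower than n^(2/3) (O(n^(2/3))),
the ratio f(n)/g(n) → 0 as n → ∞.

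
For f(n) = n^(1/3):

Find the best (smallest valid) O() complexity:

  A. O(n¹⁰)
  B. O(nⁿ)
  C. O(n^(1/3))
C

f(n) = n^(1/3) is O(n^(1/3)).
All listed options are valid Big-O bounds (upper bounds),
but O(n^(1/3)) is the tightest (smallest valid bound).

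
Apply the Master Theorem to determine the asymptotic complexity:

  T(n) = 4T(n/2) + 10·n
Θ(n²)

Master Theorem: a = 4, b = 2, f(n) = 10·n.
Compute the critical exponent d = log₂(4) = 2.
Compare f(n) = Θ(n) against n^d:
  k = 1 < d = 2, so f(n) = O(n^(d-ε)) — Case 1.
  The recursion cost dominates: T(n) = Θ(n^d) = Θ(n²).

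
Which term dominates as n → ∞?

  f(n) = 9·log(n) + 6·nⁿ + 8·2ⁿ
6·nⁿ

Looking at each term:
  - 9·log(n) is O(log n)
  - 6·nⁿ is O(nⁿ)
  - 8·2ⁿ is O(2ⁿ)

The term 6·nⁿ (O(nⁿ)) grows fastest and dominates all others.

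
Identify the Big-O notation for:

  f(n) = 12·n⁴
O(n⁴)

The dominant term in 12·n⁴ is 12·n⁴, which is Θ(n⁴).
Constants are absorbed, so the tightest bound is O(n⁴).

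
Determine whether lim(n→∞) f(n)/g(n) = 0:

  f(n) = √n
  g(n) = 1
False

f(n) = √n is O(√n), and g(n) = 1 is O(1).
Since O(√n) grows faster than or equal to O(1), f(n) = o(g(n)) is false.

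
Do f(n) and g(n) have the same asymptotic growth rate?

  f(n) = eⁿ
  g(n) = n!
False

f(n) = eⁿ is O(eⁿ), and g(n) = n! is O(n!).
Since they have different growth rates, f(n) = Θ(g(n)) is false.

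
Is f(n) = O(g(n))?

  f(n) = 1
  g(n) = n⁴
True

f(n) = 1 is O(1), and g(n) = n⁴ is O(n⁴).
Since O(1) ⊆ O(n⁴) (f grows no faster than g), f(n) = O(g(n)) is true.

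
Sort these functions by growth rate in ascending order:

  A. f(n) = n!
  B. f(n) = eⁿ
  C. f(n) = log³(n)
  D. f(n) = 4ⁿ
C < B < D < A

Comparing growth rates:
C = log³(n) is O(log³ n)
B = eⁿ is O(eⁿ)
D = 4ⁿ is O(4ⁿ)
A = n! is O(n!)

Therefore, the order from slowest to fastest is: C < B < D < A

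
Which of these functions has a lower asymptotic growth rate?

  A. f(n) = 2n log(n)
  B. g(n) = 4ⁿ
A

f(n) = 2n log(n) is O(n log n), while g(n) = 4ⁿ is O(4ⁿ).
Since O(n log n) grows slower than O(4ⁿ), f(n) is dominated.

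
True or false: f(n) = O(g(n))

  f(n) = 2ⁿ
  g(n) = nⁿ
True

f(n) = 2ⁿ is O(2ⁿ), and g(n) = nⁿ is O(nⁿ).
Since O(2ⁿ) ⊆ O(nⁿ) (f grows no faster than g), f(n) = O(g(n)) is true.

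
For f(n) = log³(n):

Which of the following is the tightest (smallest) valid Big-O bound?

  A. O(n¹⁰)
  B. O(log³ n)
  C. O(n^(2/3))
B

f(n) = log³(n) is O(log³ n).
All listed options are valid Big-O bounds (upper bounds),
but O(log³ n) is the tightest (smallest valid bound).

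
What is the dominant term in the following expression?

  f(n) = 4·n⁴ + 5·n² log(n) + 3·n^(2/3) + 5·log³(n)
4·n⁴

Looking at each term:
  - 4·n⁴ is O(n⁴)
  - 5·n² log(n) is O(n² log n)
  - 3·n^(2/3) is O(n^(2/3))
  - 5·log³(n) is O(log³ n)

The term 4·n⁴ (O(n⁴)) grows fastest and dominates all others.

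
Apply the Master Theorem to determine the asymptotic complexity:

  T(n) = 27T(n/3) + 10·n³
Θ(n³ log n)

Master Theorem: a = 27, b = 3, f(n) = 10·n³.
Compute the critical exponent d = log₃(27) = 3.
Compare f(n) = Θ(n³) against n^d:
  k = 3 = d, so f(n) = Θ(n^d) — Case 2.
  Work is balanced across levels: T(n) = Θ(n^d log n) = Θ(n³ log n).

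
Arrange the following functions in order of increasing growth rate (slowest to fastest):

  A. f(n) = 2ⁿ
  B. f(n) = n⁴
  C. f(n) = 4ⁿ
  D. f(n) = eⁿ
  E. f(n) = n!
B < A < D < C < E

Comparing growth rates:
B = n⁴ is O(n⁴)
A = 2ⁿ is O(2ⁿ)
D = eⁿ is O(eⁿ)
C = 4ⁿ is O(4ⁿ)
E = n! is O(n!)

Therefore, the order from slowest to fastest is: B < A < D < C < E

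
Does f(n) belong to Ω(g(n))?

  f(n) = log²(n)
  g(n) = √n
False

f(n) = log²(n) is O(log² n), and g(n) = √n is O(√n).
Since O(log² n) grows slower than O(√n), f(n) = Ω(g(n)) is false.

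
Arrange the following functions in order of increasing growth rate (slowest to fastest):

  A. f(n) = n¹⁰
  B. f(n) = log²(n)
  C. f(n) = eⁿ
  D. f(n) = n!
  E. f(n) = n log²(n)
B < E < A < C < D

Comparing growth rates:
B = log²(n) is O(log² n)
E = n log²(n) is O(n log² n)
A = n¹⁰ is O(n¹⁰)
C = eⁿ is O(eⁿ)
D = n! is O(n!)

Therefore, the order from slowest to fastest is: B < E < A < C < D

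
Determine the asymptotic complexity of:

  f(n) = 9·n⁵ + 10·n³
O(n⁵)

The dominant term in 9·n⁵ + 10·n³ is 9·n⁵, which is Θ(n⁵).
Lower-order terms (10·n³) are asymptotically negligible.
Constants are absorbed, so the tightest bound is O(n⁵).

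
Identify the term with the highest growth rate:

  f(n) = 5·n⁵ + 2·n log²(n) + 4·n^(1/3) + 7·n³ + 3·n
5·n⁵

Looking at each term:
  - 5·n⁵ is O(n⁵)
  - 2·n log²(n) is O(n log² n)
  - 4·n^(1/3) is O(n^(1/3))
  - 7·n³ is O(n³)
  - 3·n is O(n)

The term 5·n⁵ (O(n⁵)) grows fastest and dominates all others.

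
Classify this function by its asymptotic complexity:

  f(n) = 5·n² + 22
O(n²)

The dominant term in 5·n² + 22 is 5·n², which is Θ(n²).
Lower-order terms (22) are asymptotically negligible.
Constants are absorbed, so the tightest bound is O(n²).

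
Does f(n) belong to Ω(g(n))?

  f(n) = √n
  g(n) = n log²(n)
False

f(n) = √n is O(√n), and g(n) = n log²(n) is O(n log² n).
Since O(√n) grows slower than O(n log² n), f(n) = Ω(g(n)) is false.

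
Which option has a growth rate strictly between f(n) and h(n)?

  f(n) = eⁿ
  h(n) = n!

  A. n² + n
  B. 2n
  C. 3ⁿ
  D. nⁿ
C

We need g(n) with eⁿ = o(g(n)) and g(n) = o(n!), i.e. O(eⁿ) ≺ g ≺ O(n!).
Check each option:
  A. n² + n — O(n²) does not grow strictly faster than f(n)
  B. 2n — O(n) does not grow strictly faster than f(n)
  C. 3ⁿ — O(3ⁿ) is strictly between O(eⁿ) and O(n!) ✓
  D. nⁿ — O(nⁿ) does not grow strictly slower than h(n)

Only option C (3ⁿ) lies strictly between.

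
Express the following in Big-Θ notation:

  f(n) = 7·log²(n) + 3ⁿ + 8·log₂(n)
Θ(3ⁿ)

Order the terms by growth rate: 8·log₂(n) ≺ 7·log²(n) ≺ 3ⁿ.
The fastest-growing term 3ⁿ dominates as n → ∞; dropping its constant factor gives Θ(3ⁿ).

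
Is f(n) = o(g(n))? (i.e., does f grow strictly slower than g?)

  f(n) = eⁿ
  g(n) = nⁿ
True

f(n) = eⁿ is O(eⁿ), and g(n) = nⁿ is O(nⁿ).
Since O(eⁿ) grows strictly slower than O(nⁿ), f(n) = o(g(n)) is true.
This means lim(n→∞) f(n)/g(n) = 0.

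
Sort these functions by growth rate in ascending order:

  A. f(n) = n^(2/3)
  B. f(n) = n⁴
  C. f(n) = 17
C < A < B

Comparing growth rates:
C = 17 is O(1)
A = n^(2/3) is O(n^(2/3))
B = n⁴ is O(n⁴)

Therefore, the order from slowest to fastest is: C < A < B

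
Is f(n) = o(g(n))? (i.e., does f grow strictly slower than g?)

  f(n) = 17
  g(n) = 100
False

f(n) = 17 is O(1), and g(n) = 100 is O(1).
Since they have the same growth rate, f(n) = o(g(n)) is false.
(f = o(g) requires f to grow strictly slower, not equal.)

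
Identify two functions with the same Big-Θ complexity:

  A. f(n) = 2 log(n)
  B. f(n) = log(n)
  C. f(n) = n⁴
A and B

Examining each function:
  A. 2 log(n) is O(log n)
  B. log(n) is O(log n)
  C. n⁴ is O(n⁴)

Functions A and B both have the same complexity class.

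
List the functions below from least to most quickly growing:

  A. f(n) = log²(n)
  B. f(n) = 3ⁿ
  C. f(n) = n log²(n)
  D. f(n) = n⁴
A < C < D < B

Comparing growth rates:
A = log²(n) is O(log² n)
C = n log²(n) is O(n log² n)
D = n⁴ is O(n⁴)
B = 3ⁿ is O(3ⁿ)

Therefore, the order from slowest to fastest is: A < C < D < B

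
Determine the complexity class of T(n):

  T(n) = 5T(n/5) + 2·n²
Θ(n²)

Master Theorem: a = 5, b = 5, f(n) = 2·n².
Compute the critical exponent d = log₅(5) = 1.
Compare f(n) = Θ(n²) against n^d:
  k = 2 > d = 1, so f(n) = Ω(n^(d+ε)) — Case 3.
  Regularity: a·(n/b)^2/n^2 = a/b^2 = 5/25 < 1 ✓.
  The top-level work dominates: T(n) = Θ(f(n)) = Θ(n²).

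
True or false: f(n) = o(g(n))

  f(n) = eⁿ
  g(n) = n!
True

f(n) = eⁿ is O(eⁿ), and g(n) = n! is O(n!).
Since O(eⁿ) grows strictly slower than O(n!), f(n) = o(g(n)) is true.
This means lim(n→∞) f(n)/g(n) = 0.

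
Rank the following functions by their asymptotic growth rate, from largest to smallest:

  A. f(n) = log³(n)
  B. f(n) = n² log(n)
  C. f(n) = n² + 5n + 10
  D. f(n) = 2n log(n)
B > C > D > A

Comparing growth rates:
B = n² log(n) is O(n² log n)
C = n² + 5n + 10 is O(n²)
D = 2n log(n) is O(n log n)
A = log³(n) is O(log³ n)

Therefore, the order from fastest to slowest is: B > C > D > A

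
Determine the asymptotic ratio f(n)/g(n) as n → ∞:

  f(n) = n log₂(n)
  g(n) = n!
0

Since n log₂(n) (O(n log n)) grows slower than n! (O(n!)),
the ratio f(n)/g(n) → 0 as n → ∞.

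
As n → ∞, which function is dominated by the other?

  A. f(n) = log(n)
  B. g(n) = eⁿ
A

f(n) = log(n) is O(log n), while g(n) = eⁿ is O(eⁿ).
Since O(log n) grows slower than O(eⁿ), f(n) is dominated.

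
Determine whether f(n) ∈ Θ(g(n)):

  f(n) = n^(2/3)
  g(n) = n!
False

f(n) = n^(2/3) is O(n^(2/3)), and g(n) = n! is O(n!).
Since they have different growth rates, f(n) = Θ(g(n)) is false.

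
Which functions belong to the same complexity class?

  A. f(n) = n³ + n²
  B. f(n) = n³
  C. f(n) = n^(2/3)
A and B

Examining each function:
  A. n³ + n² is O(n³)
  B. n³ is O(n³)
  C. n^(2/3) is O(n^(2/3))

Functions A and B both have the same complexity class.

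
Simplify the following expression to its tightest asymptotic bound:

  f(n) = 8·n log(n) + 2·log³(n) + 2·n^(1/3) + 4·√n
Θ(n log n)

Order the terms by growth rate: 2·log³(n) ≺ 2·n^(1/3) ≺ 4·√n ≺ 8·n log(n).
The fastest-growing term 8·n log(n) dominates as n → ∞; dropping its constant factor gives Θ(n log n).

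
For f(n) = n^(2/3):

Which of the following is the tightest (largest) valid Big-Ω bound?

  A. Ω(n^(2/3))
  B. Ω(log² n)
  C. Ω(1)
A

f(n) = n^(2/3) is Ω(n^(2/3)).
All listed options are valid Big-Ω bounds (lower bounds),
but Ω(n^(2/3)) is the tightest (largest valid bound).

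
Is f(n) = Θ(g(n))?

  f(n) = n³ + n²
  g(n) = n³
True

f(n) = n³ + n² and g(n) = n³ are both O(n³).
Since they have the same asymptotic growth rate, f(n) = Θ(g(n)) is true.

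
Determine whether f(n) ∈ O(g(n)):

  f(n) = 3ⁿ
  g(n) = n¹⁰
False

f(n) = 3ⁿ is O(3ⁿ), and g(n) = n¹⁰ is O(n¹⁰).
Since O(3ⁿ) grows faster than O(n¹⁰), f(n) = O(g(n)) is false.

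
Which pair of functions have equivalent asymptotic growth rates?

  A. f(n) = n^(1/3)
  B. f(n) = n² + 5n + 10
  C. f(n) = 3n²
B and C

Examining each function:
  A. n^(1/3) is O(n^(1/3))
  B. n² + 5n + 10 is O(n²)
  C. 3n² is O(n²)

Functions B and C both have the same complexity class.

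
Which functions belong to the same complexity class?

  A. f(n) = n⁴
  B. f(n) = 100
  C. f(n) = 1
B and C

Examining each function:
  A. n⁴ is O(n⁴)
  B. 100 is O(1)
  C. 1 is O(1)

Functions B and C both have the same complexity class.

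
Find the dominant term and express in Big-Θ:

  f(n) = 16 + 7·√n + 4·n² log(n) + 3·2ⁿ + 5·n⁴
Θ(2ⁿ)

Order the terms by growth rate: 16 ≺ 7·√n ≺ 4·n² log(n) ≺ 5·n⁴ ≺ 3·2ⁿ.
The fastest-growing term 3·2ⁿ dominates as n → ∞; dropping its constant factor gives Θ(2ⁿ).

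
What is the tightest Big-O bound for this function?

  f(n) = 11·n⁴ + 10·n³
O(n⁴)

The dominant term in 11·n⁴ + 10·n³ is 11·n⁴, which is Θ(n⁴).
Lower-order terms (10·n³) are asymptotically negligible.
Constants are absorbed, so the tightest bound is O(n⁴).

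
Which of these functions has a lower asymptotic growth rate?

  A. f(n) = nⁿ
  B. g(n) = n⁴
B

f(n) = nⁿ is O(nⁿ), while g(n) = n⁴ is O(n⁴).
Since O(n⁴) grows slower than O(nⁿ), g(n) is dominated.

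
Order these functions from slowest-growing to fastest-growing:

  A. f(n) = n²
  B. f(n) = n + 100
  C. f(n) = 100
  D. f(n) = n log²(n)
C < B < D < A

Comparing growth rates:
C = 100 is O(1)
B = n + 100 is O(n)
D = n log²(n) is O(n log² n)
A = n² is O(n²)

Therefore, the order from slowest to fastest is: C < B < D < A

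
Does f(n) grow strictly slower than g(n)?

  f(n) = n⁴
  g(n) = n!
True

f(n) = n⁴ is O(n⁴), and g(n) = n! is O(n!).
Since O(n⁴) grows strictly slower than O(n!), f(n) = o(g(n)) is true.
This means lim(n→∞) f(n)/g(n) = 0.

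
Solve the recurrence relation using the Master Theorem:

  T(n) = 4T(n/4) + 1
Θ(n)

Master Theorem: a = 4, b = 4, f(n) = 1.
Compute the critical exponent d = log₄(4) = 1.
Compare f(n) = Θ(1) against n^d:
  k = 0 < d = 1, so f(n) = O(n^(d-ε)) — Case 1.
  The recursion cost dominates: T(n) = Θ(n^d) = Θ(n).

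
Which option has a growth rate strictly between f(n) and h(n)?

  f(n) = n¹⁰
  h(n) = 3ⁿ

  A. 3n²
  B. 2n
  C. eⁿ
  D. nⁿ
C

We need g(n) with n¹⁰ = o(g(n)) and g(n) = o(3ⁿ), i.e. O(n¹⁰) ≺ g ≺ O(3ⁿ).
Check each option:
  A. 3n² — O(n²) does not grow strictly faster than f(n)
  B. 2n — O(n) does not grow strictly faster than f(n)
  C. eⁿ — O(eⁿ) is strictly between O(n¹⁰) and O(3ⁿ) ✓
  D. nⁿ — O(nⁿ) does not grow strictly slower than h(n)

Only option C (eⁿ) lies strictly between.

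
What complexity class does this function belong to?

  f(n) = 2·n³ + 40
O(n³)

The dominant term in 2·n³ + 40 is 2·n³, which is Θ(n³).
Lower-order terms (40) are asymptotically negligible.
Constants are absorbed, so the tightest bound is O(n³).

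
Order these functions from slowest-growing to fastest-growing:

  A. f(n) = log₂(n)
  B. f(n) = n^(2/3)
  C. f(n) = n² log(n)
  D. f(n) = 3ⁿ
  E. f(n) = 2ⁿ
A < B < C < E < D

Comparing growth rates:
A = log₂(n) is O(log n)
B = n^(2/3) is O(n^(2/3))
C = n² log(n) is O(n² log n)
E = 2ⁿ is O(2ⁿ)
D = 3ⁿ is O(3ⁿ)

Therefore, the order from slowest to fastest is: A < B < C < E < D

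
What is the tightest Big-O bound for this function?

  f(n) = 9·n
O(n)

The dominant term in 9·n is 9·n, which is Θ(n).
Constants are absorbed, so the tightest bound is O(n).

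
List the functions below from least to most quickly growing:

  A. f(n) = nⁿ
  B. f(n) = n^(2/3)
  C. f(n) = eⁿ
B < C < A

Comparing growth rates:
B = n^(2/3) is O(n^(2/3))
C = eⁿ is O(eⁿ)
A = nⁿ is O(nⁿ)

Therefore, the order from slowest to fastest is: B < C < A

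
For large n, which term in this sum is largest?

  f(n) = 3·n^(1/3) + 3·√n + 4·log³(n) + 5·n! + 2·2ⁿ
5·n!

Looking at each term:
  - 3·n^(1/3) is O(n^(1/3))
  - 3·√n is O(√n)
  - 4·log³(n) is O(log³ n)
  - 5·n! is O(n!)
  - 2·2ⁿ is O(2ⁿ)

The term 5·n! (O(n!)) grows fastest and dominates all others.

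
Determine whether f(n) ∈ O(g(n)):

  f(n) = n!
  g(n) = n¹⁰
False

f(n) = n! is O(n!), and g(n) = n¹⁰ is O(n¹⁰).
Since O(n!) grows faster than O(n¹⁰), f(n) = O(g(n)) is false.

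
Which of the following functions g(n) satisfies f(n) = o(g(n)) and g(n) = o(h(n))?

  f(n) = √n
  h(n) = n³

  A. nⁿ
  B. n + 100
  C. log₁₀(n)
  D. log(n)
B

We need g(n) with √n = o(g(n)) and g(n) = o(n³), i.e. O(√n) ≺ g ≺ O(n³).
Check each option:
  A. nⁿ — O(nⁿ) does not grow strictly slower than h(n)
  B. n + 100 — O(n) is strictly between O(√n) and O(n³) ✓
  C. log₁₀(n) — O(log n) does not grow strictly faster than f(n)
  D. log(n) — O(log n) does not grow strictly faster than f(n)

Only option B (n + 100) lies strictly between.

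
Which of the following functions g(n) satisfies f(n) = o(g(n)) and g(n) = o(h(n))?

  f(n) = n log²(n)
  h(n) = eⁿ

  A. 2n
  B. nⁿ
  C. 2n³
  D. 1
C

We need g(n) with n log²(n) = o(g(n)) and g(n) = o(eⁿ), i.e. O(n log² n) ≺ g ≺ O(eⁿ).
Check each option:
  A. 2n — O(n) does not grow strictly faster than f(n)
  B. nⁿ — O(nⁿ) does not grow strictly slower than h(n)
  C. 2n³ — O(n³) is strictly between O(n log² n) and O(eⁿ) ✓
  D. 1 — O(1) does not grow strictly faster than f(n)

Only option C (2n³) lies strictly between.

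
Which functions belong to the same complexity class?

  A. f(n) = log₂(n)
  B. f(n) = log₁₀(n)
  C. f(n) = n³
A and B

Examining each function:
  A. log₂(n) is O(log n)
  B. log₁₀(n) is O(log n)
  C. n³ is O(n³)

Functions A and B both have the same complexity class.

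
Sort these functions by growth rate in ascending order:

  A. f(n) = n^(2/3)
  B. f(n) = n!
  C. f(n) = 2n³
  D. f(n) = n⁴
A < C < D < B

Comparing growth rates:
A = n^(2/3) is O(n^(2/3))
C = 2n³ is O(n³)
D = n⁴ is O(n⁴)
B = n! is O(n!)

Therefore, the order from slowest to fastest is: A < C < D < B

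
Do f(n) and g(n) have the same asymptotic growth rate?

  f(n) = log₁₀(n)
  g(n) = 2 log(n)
True

f(n) = log₁₀(n) and g(n) = 2 log(n) are both O(log n).
Since they have the same asymptotic growth rate, f(n) = Θ(g(n)) is true.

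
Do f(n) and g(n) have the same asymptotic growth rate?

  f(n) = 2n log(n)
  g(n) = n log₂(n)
True

f(n) = 2n log(n) and g(n) = n log₂(n) are both O(n log n).
Since they have the same asymptotic growth rate, f(n) = Θ(g(n)) is true.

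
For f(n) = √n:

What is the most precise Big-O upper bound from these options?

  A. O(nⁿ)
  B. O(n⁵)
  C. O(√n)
C

f(n) = √n is O(√n).
All listed options are valid Big-O bounds (upper bounds),
but O(√n) is the tightest (smallest valid bound).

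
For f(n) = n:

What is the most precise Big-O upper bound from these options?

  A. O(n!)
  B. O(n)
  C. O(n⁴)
B

f(n) = n is O(n).
All listed options are valid Big-O bounds (upper bounds),
but O(n) is the tightest (smallest valid bound).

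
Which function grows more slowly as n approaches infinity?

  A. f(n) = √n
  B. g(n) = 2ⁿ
A

f(n) = √n is O(√n), while g(n) = 2ⁿ is O(2ⁿ).
Since O(√n) grows slower than O(2ⁿ), f(n) is dominated.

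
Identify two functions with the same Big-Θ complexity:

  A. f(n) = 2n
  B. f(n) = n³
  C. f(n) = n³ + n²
B and C

Examining each function:
  A. 2n is O(n)
  B. n³ is O(n³)
  C. n³ + n² is O(n³)

Functions B and C both have the same complexity class.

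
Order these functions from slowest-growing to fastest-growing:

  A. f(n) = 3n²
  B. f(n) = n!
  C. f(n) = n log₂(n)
C < A < B

Comparing growth rates:
C = n log₂(n) is O(n log n)
A = 3n² is O(n²)
B = n! is O(n!)

Therefore, the order from slowest to fastest is: C < A < B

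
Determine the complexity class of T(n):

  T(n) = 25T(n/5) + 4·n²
Θ(n² log n)

Master Theorem: a = 25, b = 5, f(n) = 4·n².
Compute the critical exponent d = log₅(25) = 2.
Compare f(n) = Θ(n²) against n^d:
  k = 2 = d, so f(n) = Θ(n^d) — Case 2.
  Work is balanced across levels: T(n) = Θ(n^d log n) = Θ(n² log n).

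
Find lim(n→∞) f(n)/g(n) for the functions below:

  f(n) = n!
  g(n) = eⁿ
∞

Since n! (O(n!)) grows faster than eⁿ (O(eⁿ)),
the ratio f(n)/g(n) → ∞ as n → ∞.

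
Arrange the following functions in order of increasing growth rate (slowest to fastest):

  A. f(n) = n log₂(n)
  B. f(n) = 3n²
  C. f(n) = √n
C < A < B

Comparing growth rates:
C = √n is O(√n)
A = n log₂(n) is O(n log n)
B = 3n² is O(n²)

Therefore, the order from slowest to fastest is: C < A < B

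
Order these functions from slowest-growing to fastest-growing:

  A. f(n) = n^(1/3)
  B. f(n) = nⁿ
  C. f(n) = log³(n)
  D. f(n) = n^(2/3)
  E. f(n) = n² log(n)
C < A < D < E < B

Comparing growth rates:
C = log³(n) is O(log³ n)
A = n^(1/3) is O(n^(1/3))
D = n^(2/3) is O(n^(2/3))
E = n² log(n) is O(n² log n)
B = nⁿ is O(nⁿ)

Therefore, the order from slowest to fastest is: C < A < D < E < B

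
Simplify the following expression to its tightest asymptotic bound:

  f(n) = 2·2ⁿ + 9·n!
Θ(n!)

Order the terms by growth rate: 2·2ⁿ ≺ 9·n!.
The fastest-growing term 9·n! dominates as n → ∞; dropping its constant factor gives Θ(n!).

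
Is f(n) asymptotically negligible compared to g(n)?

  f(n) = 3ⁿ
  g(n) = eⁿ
False

f(n) = 3ⁿ is O(3ⁿ), and g(n) = eⁿ is O(eⁿ).
Since O(3ⁿ) grows faster than or equal to O(eⁿ), f(n) = o(g(n)) is false.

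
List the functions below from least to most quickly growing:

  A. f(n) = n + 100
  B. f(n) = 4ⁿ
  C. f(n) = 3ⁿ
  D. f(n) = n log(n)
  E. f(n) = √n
E < A < D < C < B

Comparing growth rates:
E = √n is O(√n)
A = n + 100 is O(n)
D = n log(n) is O(n log n)
C = 3ⁿ is O(3ⁿ)
B = 4ⁿ is O(4ⁿ)

Therefore, the order from slowest to fastest is: E < A < D < C < B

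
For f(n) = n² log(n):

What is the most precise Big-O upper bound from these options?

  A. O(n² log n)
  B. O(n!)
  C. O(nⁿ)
A

f(n) = n² log(n) is O(n² log n).
All listed options are valid Big-O bounds (upper bounds),
but O(n² log n) is the tightest (smallest valid bound).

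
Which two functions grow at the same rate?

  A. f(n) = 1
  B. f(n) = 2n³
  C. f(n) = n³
B and C

Examining each function:
  A. 1 is O(1)
  B. 2n³ is O(n³)
  C. n³ is O(n³)

Functions B and C both have the same complexity class.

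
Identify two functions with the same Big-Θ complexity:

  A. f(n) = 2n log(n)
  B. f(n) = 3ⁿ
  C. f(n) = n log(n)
A and C

Examining each function:
  A. 2n log(n) is O(n log n)
  B. 3ⁿ is O(3ⁿ)
  C. n log(n) is O(n log n)

Functions A and C both have the same complexity class.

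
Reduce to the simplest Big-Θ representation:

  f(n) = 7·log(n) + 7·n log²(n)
Θ(n log² n)

Order the terms by growth rate: 7·log(n) ≺ 7·n log²(n).
The fastest-growing term 7·n log²(n) dominates as n → ∞; dropping its constant factor gives Θ(n log² n).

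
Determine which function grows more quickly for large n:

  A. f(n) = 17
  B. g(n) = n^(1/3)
B

f(n) = 17 is O(1), while g(n) = n^(1/3) is O(n^(1/3)).
Since O(n^(1/3)) grows faster than O(1), g(n) dominates.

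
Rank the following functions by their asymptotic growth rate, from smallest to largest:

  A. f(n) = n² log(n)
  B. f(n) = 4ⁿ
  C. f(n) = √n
C < A < B

Comparing growth rates:
C = √n is O(√n)
A = n² log(n) is O(n² log n)
B = 4ⁿ is O(4ⁿ)

Therefore, the order from slowest to fastest is: C < A < B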